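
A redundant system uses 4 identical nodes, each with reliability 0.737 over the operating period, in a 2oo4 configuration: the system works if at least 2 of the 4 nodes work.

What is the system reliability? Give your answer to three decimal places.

0.942

R = Σ_{i=2}^{4} C(4,i) p^i (1−p)^{4−i} with p = 0.737
C(4,2)·0.737^2·0.263^2 = 0.22542
C(4,3)·0.737^3·0.263^1 = 0.42113
C(4,4)·0.737^4·0.263^0 = 0.29503
Sum = 0.942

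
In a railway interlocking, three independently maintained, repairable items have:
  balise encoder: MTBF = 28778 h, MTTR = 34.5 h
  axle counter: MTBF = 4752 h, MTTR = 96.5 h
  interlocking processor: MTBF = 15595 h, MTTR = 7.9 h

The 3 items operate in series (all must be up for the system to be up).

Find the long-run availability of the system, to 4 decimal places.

A(balise encoder) = MTBF/(MTBF+MTTR) = 28778/(28778+34.5) = 0.998803
A(axle counter) = MTBF/(MTBF+MTTR) = 4752/(4752+96.5) = 0.980097
A(interlocking processor) = MTBF/(MTBF+MTTR) = 15595/(15595+7.9) = 0.999494
Series availability: 0.998803 × 0.980097 × 0.999494 = 0.9784

0.9784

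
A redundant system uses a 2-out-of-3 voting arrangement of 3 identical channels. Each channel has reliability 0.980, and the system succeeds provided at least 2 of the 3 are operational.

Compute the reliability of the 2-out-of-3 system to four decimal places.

R = Σ_{i=2}^{3} C(3,i) p^i (1−p)^{3−i} with p = 0.980
C(3,2)·0.980^2·0.020^1 = 0.057624
C(3,3)·0.980^3·0.020^0 = 0.941192
Sum = 0.9988

0.9988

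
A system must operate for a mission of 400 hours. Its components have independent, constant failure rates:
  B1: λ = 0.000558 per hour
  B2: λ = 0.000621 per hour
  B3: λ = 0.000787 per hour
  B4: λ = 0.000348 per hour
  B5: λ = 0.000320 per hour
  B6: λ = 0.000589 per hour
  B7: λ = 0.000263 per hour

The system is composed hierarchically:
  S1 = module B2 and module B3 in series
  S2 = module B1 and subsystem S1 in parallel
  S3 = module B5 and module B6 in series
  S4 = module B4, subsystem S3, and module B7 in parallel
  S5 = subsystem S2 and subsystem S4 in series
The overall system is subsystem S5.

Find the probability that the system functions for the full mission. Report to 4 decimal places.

0.9102

R(B1) = exp(−0.000558 × 400) = 0.799955
R(B2) = exp(−0.000621 × 400) = 0.780048
R(B3) = exp(−0.000787 × 400) = 0.729935
R(B4) = exp(−0.000348 × 400) = 0.870054
R(B5) = exp(−0.000320 × 400) = 0.879853
R(B6) = exp(−0.000589 × 400) = 0.790097
R(B7) = exp(−0.000263 × 400) = 0.900144
Series (B2 and B3): 0.780048 × 0.729935 = 0.569384
Parallel (B1 and [0.569384]): 1 − (1 − 0.799955)(1 − 0.569384) = 0.913857
Series (B5 and B6): 0.879853 × 0.790097 = 0.695169
Parallel (B4, [0.695169], and B7): 1 − (1 − 0.870054)(1 − 0.695169)(1 − 0.900144) = 0.996045
Series ([0.913857] and [0.996045]): 0.913857 × 0.996045 = 0.9102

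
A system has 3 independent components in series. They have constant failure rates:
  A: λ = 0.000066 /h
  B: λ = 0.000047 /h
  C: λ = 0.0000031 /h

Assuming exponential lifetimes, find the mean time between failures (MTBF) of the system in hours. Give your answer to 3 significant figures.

Series of exponential components: λ_sys = Σ λ_i
λ_sys = 0.000066 + 0.000047 + 0.0000031 = 1.1610e-04 /h
MTBF = 1 / λ_sys = 8610 h

8610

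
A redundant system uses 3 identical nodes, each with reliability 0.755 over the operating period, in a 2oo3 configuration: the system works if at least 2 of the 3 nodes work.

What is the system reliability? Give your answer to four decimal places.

0.8493

R = Σ_{i=2}^{3} C(3,i) p^i (1−p)^{3−i} with p = 0.755
C(3,2)·0.755^2·0.245^1 = 0.418968
C(3,3)·0.755^3·0.245^0 = 0.430369
Sum = 0.8493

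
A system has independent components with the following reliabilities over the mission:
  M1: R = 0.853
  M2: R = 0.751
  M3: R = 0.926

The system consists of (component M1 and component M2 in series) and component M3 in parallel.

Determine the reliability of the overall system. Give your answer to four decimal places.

Series (M1 and M2): 0.853000 × 0.751000 = 0.640603
Parallel ([0.640603] and M3): 1 − (1 − 0.640603)(1 − 0.926000) = 0.9734

0.9734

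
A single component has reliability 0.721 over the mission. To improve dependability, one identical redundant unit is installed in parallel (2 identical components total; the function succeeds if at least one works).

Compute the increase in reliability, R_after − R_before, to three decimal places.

0.201

R_before = 0.721
R_after = 1 − (1 − 0.721)^2 = 0.922
ΔR = 0.922 − 0.721 = 0.201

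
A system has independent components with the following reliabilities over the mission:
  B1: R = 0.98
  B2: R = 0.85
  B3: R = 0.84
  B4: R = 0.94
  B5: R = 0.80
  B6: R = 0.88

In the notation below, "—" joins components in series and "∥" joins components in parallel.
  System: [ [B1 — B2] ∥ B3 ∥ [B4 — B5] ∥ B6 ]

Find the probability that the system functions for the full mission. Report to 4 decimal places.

0.9992

Series (B1 and B2): 0.980000 × 0.850000 = 0.833000
Series (B4 and B5): 0.940000 × 0.800000 = 0.752000
Parallel ([0.833000], B3, [0.752000], and B6): 1 − (1 − 0.833000)(1 − 0.840000)(1 − 0.752000)(1 − 0.880000) = 0.9992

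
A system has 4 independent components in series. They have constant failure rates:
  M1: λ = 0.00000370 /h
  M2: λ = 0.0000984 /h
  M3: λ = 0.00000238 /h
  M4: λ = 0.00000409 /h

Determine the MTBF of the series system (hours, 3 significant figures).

9210

Series of exponential components: λ_sys = Σ λ_i
λ_sys = 0.00000370 + 0.0000984 + 0.00000238 + 0.00000409 = 1.0857e-04 /h
MTBF = 1 / λ_sys = 9210 h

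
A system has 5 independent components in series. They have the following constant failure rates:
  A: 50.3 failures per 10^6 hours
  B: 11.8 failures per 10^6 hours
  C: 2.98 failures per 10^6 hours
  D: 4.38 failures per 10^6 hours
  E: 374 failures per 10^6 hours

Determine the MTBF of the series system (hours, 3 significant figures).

2250

Series of exponential components: λ_sys = Σ λ_i
λ_sys = 0.0000503 + 0.0000118 + 0.00000298 + 0.00000438 + 0.000374 = 4.4346e-04 /h
MTBF = 1 / λ_sys = 2250 h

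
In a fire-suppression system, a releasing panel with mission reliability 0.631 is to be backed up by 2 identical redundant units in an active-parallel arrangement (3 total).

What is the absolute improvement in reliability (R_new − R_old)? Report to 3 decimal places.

R_before = 0.631
R_after = 1 − (1 − 0.631)^3 = 0.950
ΔR = 0.950 − 0.631 = 0.319

0.319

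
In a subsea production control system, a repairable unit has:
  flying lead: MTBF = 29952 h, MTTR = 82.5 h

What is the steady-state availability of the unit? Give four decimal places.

0.9973

A(flying lead) = MTBF/(MTBF+MTTR) = 29952/(29952+82.5) = 0.9973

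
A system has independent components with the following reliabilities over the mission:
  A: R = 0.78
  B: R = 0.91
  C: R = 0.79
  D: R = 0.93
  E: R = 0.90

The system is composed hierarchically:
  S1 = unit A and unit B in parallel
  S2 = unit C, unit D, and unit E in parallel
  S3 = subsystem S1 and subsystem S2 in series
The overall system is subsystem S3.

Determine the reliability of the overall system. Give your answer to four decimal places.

0.9788

Parallel (A and B): 1 − (1 − 0.780000)(1 − 0.910000) = 0.980200
Parallel (C, D, and E): 1 − (1 − 0.790000)(1 − 0.930000)(1 − 0.900000) = 0.998530
Series ([0.980200] and [0.998530]): 0.980200 × 0.998530 = 0.9788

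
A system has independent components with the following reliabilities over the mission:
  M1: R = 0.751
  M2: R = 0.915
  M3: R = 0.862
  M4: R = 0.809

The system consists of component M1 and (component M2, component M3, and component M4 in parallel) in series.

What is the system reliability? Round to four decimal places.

0.7493

Parallel (M2, M3, and M4): 1 − (1 − 0.915000)(1 − 0.862000)(1 − 0.809000) = 0.997760
Series (M1 and [0.997760]): 0.751000 × 0.997760 = 0.7493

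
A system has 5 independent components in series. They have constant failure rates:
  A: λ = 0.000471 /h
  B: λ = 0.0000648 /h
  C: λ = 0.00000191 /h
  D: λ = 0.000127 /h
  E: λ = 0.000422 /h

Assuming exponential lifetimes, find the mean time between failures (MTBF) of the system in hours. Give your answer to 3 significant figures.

920

Series of exponential components: λ_sys = Σ λ_i
λ_sys = 0.000471 + 0.0000648 + 0.00000191 + 0.000127 + 0.000422 = 1.0867e-03 /h
MTBF = 1 / λ_sys = 920 h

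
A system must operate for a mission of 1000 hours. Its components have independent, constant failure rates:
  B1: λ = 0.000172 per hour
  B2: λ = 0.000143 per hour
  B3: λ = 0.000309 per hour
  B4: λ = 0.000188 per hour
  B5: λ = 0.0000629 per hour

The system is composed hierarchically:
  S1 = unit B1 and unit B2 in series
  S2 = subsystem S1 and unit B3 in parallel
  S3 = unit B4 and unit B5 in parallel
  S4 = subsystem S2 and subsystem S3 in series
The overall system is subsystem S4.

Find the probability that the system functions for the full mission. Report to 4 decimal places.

0.9185

R(B1) = exp(−0.000172 × 1000) = 0.841979
R(B2) = exp(−0.000143 × 1000) = 0.866754
R(B3) = exp(−0.000309 × 1000) = 0.734181
R(B4) = exp(−0.000188 × 1000) = 0.828615
R(B5) = exp(−0.0000629 × 1000) = 0.939037
Series (B1 and B2): 0.841979 × 0.866754 = 0.729789
Parallel ([0.729789] and B3): 1 − (1 − 0.729789)(1 − 0.734181) = 0.928173
Parallel (B4 and B5): 1 − (1 − 0.828615)(1 − 0.939037) = 0.989552
Series ([0.928173] and [0.989552]): 0.928173 × 0.989552 = 0.9185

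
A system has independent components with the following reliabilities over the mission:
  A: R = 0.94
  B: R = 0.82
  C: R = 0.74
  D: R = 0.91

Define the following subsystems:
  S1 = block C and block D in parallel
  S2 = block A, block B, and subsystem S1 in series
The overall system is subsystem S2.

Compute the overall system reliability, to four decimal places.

0.7528

Parallel (C and D): 1 − (1 − 0.740000)(1 − 0.910000) = 0.976600
Series (A, B, and [0.976600]): 0.940000 × 0.820000 × 0.976600 = 0.7528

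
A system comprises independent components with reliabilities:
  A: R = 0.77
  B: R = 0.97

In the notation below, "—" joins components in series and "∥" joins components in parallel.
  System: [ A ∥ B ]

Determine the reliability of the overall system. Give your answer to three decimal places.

0.993

Parallel (A and B): 1 − (1 − 0.77000)(1 − 0.97000) = 0.993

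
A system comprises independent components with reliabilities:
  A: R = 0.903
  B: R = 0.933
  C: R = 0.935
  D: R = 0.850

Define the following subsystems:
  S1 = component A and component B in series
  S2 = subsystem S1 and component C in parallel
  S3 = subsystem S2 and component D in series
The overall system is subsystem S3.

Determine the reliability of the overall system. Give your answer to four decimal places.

0.8413

Series (A and B): 0.903000 × 0.933000 = 0.842499
Parallel ([0.842499] and C): 1 − (1 − 0.842499)(1 − 0.935000) = 0.989762
Series ([0.989762] and D): 0.989762 × 0.850000 = 0.8413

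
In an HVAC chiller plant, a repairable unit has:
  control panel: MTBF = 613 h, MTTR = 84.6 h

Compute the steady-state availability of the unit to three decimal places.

A(control panel) = MTBF/(MTBF+MTTR) = 613/(613+84.6) = 0.879

0.879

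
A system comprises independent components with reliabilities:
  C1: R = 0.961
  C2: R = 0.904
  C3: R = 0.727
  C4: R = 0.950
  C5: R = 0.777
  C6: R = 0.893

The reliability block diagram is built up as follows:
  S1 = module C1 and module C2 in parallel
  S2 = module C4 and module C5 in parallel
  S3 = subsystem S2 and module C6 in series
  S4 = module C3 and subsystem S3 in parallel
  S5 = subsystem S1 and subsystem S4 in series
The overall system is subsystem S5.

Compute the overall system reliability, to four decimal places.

0.9644

Parallel (C1 and C2): 1 − (1 − 0.961000)(1 − 0.904000) = 0.996256
Parallel (C4 and C5): 1 − (1 − 0.950000)(1 − 0.777000) = 0.988850
Series ([0.988850] and C6): 0.988850 × 0.893000 = 0.883043
Parallel (C3 and [0.883043]): 1 − (1 − 0.727000)(1 − 0.883043) = 0.968071
Series ([0.996256] and [0.968071]): 0.996256 × 0.968071 = 0.9644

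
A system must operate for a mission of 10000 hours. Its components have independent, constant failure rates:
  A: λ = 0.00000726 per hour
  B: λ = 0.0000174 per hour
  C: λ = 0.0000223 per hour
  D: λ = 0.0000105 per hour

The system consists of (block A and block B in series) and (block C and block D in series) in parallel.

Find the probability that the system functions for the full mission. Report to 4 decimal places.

R(A) = exp(−0.00000726 × 10000) = 0.929973
R(B) = exp(−0.0000174 × 10000) = 0.840297
R(C) = exp(−0.0000223 × 10000) = 0.800115
R(D) = exp(−0.0000105 × 10000) = 0.900325
Series (A and B): 0.929973 × 0.840297 = 0.781454
Series (C and D): 0.800115 × 0.900325 = 0.720364
Parallel ([0.781454] and [0.720364]): 1 − (1 − 0.781454)(1 − 0.720364) = 0.9389

0.9389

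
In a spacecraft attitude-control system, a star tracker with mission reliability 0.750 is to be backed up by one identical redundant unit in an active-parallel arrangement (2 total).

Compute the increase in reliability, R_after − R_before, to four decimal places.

R_before = 0.750
R_after = 1 − (1 − 0.750)^2 = 0.9375
ΔR = 0.9375 − 0.750 = 0.1875

0.1875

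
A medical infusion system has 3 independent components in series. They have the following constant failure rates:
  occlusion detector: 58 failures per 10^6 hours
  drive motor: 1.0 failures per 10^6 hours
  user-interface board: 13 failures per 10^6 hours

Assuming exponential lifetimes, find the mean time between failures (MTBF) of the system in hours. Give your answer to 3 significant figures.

13900

Series of exponential components: λ_sys = Σ λ_i
λ_sys = 0.000058 + 0.0000010 + 0.000013 = 7.2000e-05 /h
MTBF = 1 / λ_sys = 13900 h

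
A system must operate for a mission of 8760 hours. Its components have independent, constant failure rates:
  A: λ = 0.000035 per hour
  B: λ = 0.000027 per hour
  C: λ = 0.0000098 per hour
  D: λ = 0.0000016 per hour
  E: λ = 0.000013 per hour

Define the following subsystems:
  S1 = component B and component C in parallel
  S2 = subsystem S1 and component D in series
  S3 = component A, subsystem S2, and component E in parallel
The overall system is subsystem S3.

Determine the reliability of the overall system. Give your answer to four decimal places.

0.9991

R(A) = exp(−0.000035 × 8760) = 0.735945
R(B) = exp(−0.000027 × 8760) = 0.789370
R(C) = exp(−0.0000098 × 8760) = 0.917734
R(D) = exp(−0.0000016 × 8760) = 0.986082
R(E) = exp(−0.000013 × 8760) = 0.892365
Parallel (B and C): 1 − (1 − 0.789370)(1 − 0.917734) = 0.982672
Series ([0.982672] and D): 0.982672 × 0.986082 = 0.968995
Parallel (A, [0.968995], and E): 1 − (1 − 0.735945)(1 − 0.968995)(1 − 0.892365) = 0.9991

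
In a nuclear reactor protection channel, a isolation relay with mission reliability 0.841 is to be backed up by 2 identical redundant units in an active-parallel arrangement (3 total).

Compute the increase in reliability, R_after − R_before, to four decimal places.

0.1550

R_before = 0.841
R_after = 1 − (1 − 0.841)^3 = 0.9960
ΔR = 0.9960 − 0.841 = 0.1550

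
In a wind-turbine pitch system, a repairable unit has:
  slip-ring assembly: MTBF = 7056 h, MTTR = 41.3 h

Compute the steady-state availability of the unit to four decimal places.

A(slip-ring assembly) = MTBF/(MTBF+MTTR) = 7056/(7056+41.3) = 0.9942

0.9942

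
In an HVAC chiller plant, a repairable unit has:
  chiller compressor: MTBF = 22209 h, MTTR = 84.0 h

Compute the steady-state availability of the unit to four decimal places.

A(chiller compressor) = MTBF/(MTBF+MTTR) = 22209/(22209+84.0) = 0.9962

0.9962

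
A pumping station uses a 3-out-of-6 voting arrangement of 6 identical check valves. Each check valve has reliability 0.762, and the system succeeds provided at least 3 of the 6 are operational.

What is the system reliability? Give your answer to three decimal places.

0.968

R = Σ_{i=3}^{6} C(6,i) p^i (1−p)^{6−i} with p = 0.762
C(6,3)·0.762^3·0.238^3 = 0.11930
C(6,4)·0.762^4·0.238^2 = 0.28646
C(6,5)·0.762^5·0.238^1 = 0.36686
C(6,6)·0.762^6·0.238^0 = 0.19576
Sum = 0.968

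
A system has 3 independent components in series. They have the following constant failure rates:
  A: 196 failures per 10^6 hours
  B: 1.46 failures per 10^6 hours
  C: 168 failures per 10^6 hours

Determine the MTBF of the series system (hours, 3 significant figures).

Series of exponential components: λ_sys = Σ λ_i
λ_sys = 0.000196 + 0.00000146 + 0.000168 = 3.6546e-04 /h
MTBF = 1 / λ_sys = 2740 h

2740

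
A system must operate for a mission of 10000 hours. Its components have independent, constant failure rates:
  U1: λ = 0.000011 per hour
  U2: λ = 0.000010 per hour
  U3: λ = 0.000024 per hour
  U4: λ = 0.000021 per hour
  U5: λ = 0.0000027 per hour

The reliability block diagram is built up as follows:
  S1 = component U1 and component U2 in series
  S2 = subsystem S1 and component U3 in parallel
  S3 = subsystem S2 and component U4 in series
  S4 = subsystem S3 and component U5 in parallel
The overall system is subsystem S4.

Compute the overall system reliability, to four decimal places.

0.9941

R(U1) = exp(−0.000011 × 10000) = 0.895834
R(U2) = exp(−0.000010 × 10000) = 0.904837
R(U3) = exp(−0.000024 × 10000) = 0.786628
R(U4) = exp(−0.000021 × 10000) = 0.810584
R(U5) = exp(−0.0000027 × 10000) = 0.973361
Series (U1 and U2): 0.895834 × 0.904837 = 0.810584
Parallel ([0.810584] and U3): 1 − (1 − 0.810584)(1 − 0.786628) = 0.959584
Series ([0.959584] and U4): 0.959584 × 0.810584 = 0.777823
Parallel ([0.777823] and U5): 1 − (1 − 0.777823)(1 − 0.973361) = 0.9941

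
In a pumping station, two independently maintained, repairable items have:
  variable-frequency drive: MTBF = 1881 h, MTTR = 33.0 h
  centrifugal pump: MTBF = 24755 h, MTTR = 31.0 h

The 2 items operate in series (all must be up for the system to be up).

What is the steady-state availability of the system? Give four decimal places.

A(variable-frequency drive) = MTBF/(MTBF+MTTR) = 1881/(1881+33.0) = 0.982759
A(centrifugal pump) = MTBF/(MTBF+MTTR) = 24755/(24755+31.0) = 0.998749
Series availability: 0.982759 × 0.998749 = 0.9815

0.9815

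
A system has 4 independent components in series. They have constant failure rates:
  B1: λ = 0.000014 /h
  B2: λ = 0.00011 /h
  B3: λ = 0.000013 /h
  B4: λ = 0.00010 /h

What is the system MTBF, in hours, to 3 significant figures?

4220

Series of exponential components: λ_sys = Σ λ_i
λ_sys = 0.000014 + 0.00011 + 0.000013 + 0.00010 = 2.3700e-04 /h
MTBF = 1 / λ_sys = 4220 h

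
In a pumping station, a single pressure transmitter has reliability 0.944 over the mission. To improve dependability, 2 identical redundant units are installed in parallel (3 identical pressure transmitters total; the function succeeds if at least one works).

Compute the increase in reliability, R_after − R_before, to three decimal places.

R_before = 0.944
R_after = 1 − (1 − 0.944)^3 = 1.000
ΔR = 1.000 − 0.944 = 0.056

0.056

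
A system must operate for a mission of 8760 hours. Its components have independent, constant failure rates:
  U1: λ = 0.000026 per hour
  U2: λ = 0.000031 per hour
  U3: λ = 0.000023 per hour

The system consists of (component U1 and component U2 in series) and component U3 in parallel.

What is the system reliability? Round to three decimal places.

R(U1) = exp(−0.000026 × 8760) = 0.79632
R(U2) = exp(−0.000031 × 8760) = 0.76219
R(U3) = exp(−0.000023 × 8760) = 0.81752
Series (U1 and U2): 0.79632 × 0.76219 = 0.60695
Parallel ([0.60695] and U3): 1 − (1 − 0.60695)(1 − 0.81752) = 0.928

0.928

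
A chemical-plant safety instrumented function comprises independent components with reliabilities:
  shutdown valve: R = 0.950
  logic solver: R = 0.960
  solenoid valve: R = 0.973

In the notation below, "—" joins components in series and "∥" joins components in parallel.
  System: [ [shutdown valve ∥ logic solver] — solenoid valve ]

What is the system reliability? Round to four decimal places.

Parallel (shutdown valve and logic solver): 1 − (1 − 0.950000)(1 − 0.960000) = 0.998000
Series ([0.998000] and solenoid valve): 0.998000 × 0.973000 = 0.9711

0.9711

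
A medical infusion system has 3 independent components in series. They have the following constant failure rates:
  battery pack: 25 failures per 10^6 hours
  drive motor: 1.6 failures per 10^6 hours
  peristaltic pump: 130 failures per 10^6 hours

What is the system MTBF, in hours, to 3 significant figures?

6390

Series of exponential components: λ_sys = Σ λ_i
λ_sys = 0.000025 + 0.0000016 + 0.00013 = 1.5660e-04 /h
MTBF = 1 / λ_sys = 6390 h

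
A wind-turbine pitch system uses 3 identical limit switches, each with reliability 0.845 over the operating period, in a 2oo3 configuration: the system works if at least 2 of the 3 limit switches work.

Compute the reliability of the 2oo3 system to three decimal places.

R = Σ_{i=2}^{3} C(3,i) p^i (1−p)^{3−i} with p = 0.845
C(3,2)·0.845^2·0.155^1 = 0.33202
C(3,3)·0.845^3·0.155^0 = 0.60335
Sum = 0.935

0.935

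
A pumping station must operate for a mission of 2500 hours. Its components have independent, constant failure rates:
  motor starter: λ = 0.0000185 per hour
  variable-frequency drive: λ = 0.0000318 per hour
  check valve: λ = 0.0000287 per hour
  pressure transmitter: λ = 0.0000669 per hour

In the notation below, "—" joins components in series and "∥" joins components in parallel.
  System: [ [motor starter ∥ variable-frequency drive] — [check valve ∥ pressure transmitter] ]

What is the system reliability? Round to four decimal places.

0.9859

R(motor starter) = exp(−0.0000185 × 2500) = 0.954803
R(variable-frequency drive) = exp(−0.0000318 × 2500) = 0.923578
R(check valve) = exp(−0.0000287 × 2500) = 0.930764
R(pressure transmitter) = exp(−0.0000669 × 2500) = 0.845988
Parallel (motor starter and variable-frequency drive): 1 − (1 − 0.954803)(1 − 0.923578) = 0.996546
Parallel (check valve and pressure transmitter): 1 − (1 − 0.930764)(1 − 0.845988) = 0.989337
Series ([0.996546] and [0.989337]): 0.996546 × 0.989337 = 0.9859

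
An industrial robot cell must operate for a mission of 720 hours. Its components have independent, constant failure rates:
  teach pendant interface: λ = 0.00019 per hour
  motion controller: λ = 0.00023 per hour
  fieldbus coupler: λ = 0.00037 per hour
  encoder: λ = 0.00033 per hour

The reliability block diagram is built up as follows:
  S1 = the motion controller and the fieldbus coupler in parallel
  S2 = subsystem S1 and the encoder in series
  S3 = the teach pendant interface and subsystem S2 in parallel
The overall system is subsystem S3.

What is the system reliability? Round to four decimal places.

R(teach pendant interface) = exp(−0.00019 × 720) = 0.872145
R(motion controller) = exp(−0.00023 × 720) = 0.847385
R(fieldbus coupler) = exp(−0.00037 × 720) = 0.766133
R(encoder) = exp(−0.00033 × 720) = 0.788518
Parallel (motion controller and fieldbus coupler): 1 − (1 − 0.847385)(1 − 0.766133) = 0.964308
Series ([0.964308] and encoder): 0.964308 × 0.788518 = 0.760374
Parallel (teach pendant interface and [0.760374]): 1 − (1 − 0.872145)(1 − 0.760374) = 0.9694

0.9694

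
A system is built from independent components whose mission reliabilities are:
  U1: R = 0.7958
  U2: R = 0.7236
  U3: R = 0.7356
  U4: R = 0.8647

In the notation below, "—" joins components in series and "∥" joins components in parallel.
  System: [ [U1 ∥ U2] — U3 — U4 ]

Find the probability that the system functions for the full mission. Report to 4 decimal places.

0.6002

Parallel (U1 and U2): 1 − (1 − 0.795800)(1 − 0.723600) = 0.943559
Series ([0.943559], U3, and U4): 0.943559 × 0.735600 × 0.864700 = 0.6002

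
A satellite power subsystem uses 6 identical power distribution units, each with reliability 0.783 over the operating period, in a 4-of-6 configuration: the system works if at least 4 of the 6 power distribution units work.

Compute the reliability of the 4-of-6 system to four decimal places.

0.8791

R = Σ_{i=4}^{6} C(6,i) p^i (1−p)^{6−i} with p = 0.783
C(6,4)·0.783^4·0.217^2 = 0.265496
C(6,5)·0.783^5·0.217^1 = 0.383195
C(6,6)·0.783^6·0.217^0 = 0.230447
Sum = 0.8791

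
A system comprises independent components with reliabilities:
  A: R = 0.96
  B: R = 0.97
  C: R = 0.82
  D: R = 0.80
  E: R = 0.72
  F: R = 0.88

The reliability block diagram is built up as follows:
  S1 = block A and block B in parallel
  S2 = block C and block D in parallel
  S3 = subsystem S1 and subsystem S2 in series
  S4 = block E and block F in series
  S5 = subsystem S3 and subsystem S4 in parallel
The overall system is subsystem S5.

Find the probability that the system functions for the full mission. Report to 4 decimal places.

0.9864

Parallel (A and B): 1 − (1 − 0.960000)(1 − 0.970000) = 0.998800
Parallel (C and D): 1 − (1 − 0.820000)(1 − 0.800000) = 0.964000
Series ([0.998800] and [0.964000]): 0.998800 × 0.964000 = 0.962843
Series (E and F): 0.720000 × 0.880000 = 0.633600
Parallel ([0.962843] and [0.633600]): 1 − (1 − 0.962843)(1 − 0.633600) = 0.9864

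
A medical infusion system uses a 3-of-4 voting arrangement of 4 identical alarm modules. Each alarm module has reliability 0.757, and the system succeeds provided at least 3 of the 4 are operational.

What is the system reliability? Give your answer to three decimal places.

R = Σ_{i=3}^{4} C(4,i) p^i (1−p)^{4−i} with p = 0.757
C(4,3)·0.757^3·0.243^1 = 0.42165
C(4,4)·0.757^4·0.243^0 = 0.32839
Sum = 0.750

0.750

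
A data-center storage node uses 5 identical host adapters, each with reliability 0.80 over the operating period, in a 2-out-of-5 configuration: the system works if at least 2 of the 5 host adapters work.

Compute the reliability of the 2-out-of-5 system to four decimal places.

R = Σ_{i=2}^{5} C(5,i) p^i (1−p)^{5−i} with p = 0.80
C(5,2)·0.80^2·0.20^3 = 0.051200
C(5,3)·0.80^3·0.20^2 = 0.204800
C(5,4)·0.80^4·0.20^1 = 0.409600
C(5,5)·0.80^5·0.20^0 = 0.327680
Sum = 0.9933

0.9933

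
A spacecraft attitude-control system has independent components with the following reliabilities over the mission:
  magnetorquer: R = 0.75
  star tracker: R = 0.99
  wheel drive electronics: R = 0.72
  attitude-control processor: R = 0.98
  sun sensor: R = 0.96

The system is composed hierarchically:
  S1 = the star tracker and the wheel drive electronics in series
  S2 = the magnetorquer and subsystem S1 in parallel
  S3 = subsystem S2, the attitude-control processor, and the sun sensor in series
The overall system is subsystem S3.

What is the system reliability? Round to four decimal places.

Series (star tracker and wheel drive electronics): 0.990000 × 0.720000 = 0.712800
Parallel (magnetorquer and [0.712800]): 1 − (1 − 0.750000)(1 − 0.712800) = 0.928200
Series ([0.928200], attitude-control processor, and sun sensor): 0.928200 × 0.980000 × 0.960000 = 0.8733

0.8733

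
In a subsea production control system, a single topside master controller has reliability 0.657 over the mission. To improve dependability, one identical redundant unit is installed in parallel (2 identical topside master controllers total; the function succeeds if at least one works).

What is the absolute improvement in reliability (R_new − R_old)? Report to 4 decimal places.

0.2254

R_before = 0.657
R_after = 1 − (1 − 0.657)^2 = 0.8824
ΔR = 0.8824 − 0.657 = 0.2254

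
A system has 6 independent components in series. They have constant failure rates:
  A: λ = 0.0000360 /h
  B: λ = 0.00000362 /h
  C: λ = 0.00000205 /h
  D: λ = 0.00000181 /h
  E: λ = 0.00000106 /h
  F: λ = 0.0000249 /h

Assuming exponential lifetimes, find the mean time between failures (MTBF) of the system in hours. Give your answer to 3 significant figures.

14400

Series of exponential components: λ_sys = Σ λ_i
λ_sys = 0.0000360 + 0.00000362 + 0.00000205 + 0.00000181 + 0.00000106 + 0.0000249 = 6.9440e-05 /h
MTBF = 1 / λ_sys = 14400 h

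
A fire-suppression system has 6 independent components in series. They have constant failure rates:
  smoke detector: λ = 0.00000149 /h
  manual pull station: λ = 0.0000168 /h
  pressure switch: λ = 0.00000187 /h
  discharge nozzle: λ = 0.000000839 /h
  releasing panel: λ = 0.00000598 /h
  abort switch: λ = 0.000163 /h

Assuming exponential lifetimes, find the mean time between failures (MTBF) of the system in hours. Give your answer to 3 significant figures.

5260

Series of exponential components: λ_sys = Σ λ_i
λ_sys = 0.00000149 + 0.0000168 + 0.00000187 + 0.000000839 + 0.00000598 + 0.000163 = 1.8998e-04 /h
MTBF = 1 / λ_sys = 5260 h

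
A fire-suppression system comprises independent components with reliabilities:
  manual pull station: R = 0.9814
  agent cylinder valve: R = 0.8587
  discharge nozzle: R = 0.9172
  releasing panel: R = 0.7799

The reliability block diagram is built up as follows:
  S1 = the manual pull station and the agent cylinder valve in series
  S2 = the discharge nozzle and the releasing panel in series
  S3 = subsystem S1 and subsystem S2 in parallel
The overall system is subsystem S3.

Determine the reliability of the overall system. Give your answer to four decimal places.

Series (manual pull station and agent cylinder valve): 0.981400 × 0.858700 = 0.842728
Series (discharge nozzle and releasing panel): 0.917200 × 0.779900 = 0.715324
Parallel ([0.842728] and [0.715324]): 1 − (1 − 0.842728)(1 − 0.715324) = 0.9552

0.9552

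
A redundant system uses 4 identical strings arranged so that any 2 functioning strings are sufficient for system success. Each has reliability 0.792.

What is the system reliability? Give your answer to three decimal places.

0.970

R = Σ_{i=2}^{4} C(4,i) p^i (1−p)^{4−i} with p = 0.792
C(4,2)·0.792^2·0.208^2 = 0.16283
C(4,3)·0.792^3·0.208^1 = 0.41333
C(4,4)·0.792^4·0.208^0 = 0.39346
Sum = 0.970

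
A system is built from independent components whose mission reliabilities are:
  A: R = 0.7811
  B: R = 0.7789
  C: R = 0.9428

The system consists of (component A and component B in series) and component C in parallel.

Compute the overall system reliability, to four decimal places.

0.9776

Series (A and B): 0.781100 × 0.778900 = 0.608399
Parallel ([0.608399] and C): 1 − (1 − 0.608399)(1 − 0.942800) = 0.9776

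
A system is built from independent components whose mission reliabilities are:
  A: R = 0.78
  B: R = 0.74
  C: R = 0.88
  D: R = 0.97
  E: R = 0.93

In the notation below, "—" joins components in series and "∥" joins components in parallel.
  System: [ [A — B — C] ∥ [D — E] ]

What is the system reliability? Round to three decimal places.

Series (A, B, and C): 0.78000 × 0.74000 × 0.88000 = 0.50794
Series (D and E): 0.97000 × 0.93000 = 0.90210
Parallel ([0.50794] and [0.90210]): 1 − (1 − 0.50794)(1 − 0.90210) = 0.952

0.952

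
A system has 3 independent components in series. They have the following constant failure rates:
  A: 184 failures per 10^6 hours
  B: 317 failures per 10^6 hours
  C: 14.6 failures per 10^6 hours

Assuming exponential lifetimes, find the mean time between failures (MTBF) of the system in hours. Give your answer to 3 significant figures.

1940

Series of exponential components: λ_sys = Σ λ_i
λ_sys = 0.000184 + 0.000317 + 0.0000146 = 5.1560e-04 /h
MTBF = 1 / λ_sys = 1940 h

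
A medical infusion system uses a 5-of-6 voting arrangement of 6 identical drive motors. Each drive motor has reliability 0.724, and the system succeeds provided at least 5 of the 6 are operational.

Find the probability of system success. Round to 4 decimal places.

0.4734

R = Σ_{i=5}^{6} C(6,i) p^i (1−p)^{6−i} with p = 0.724
C(6,5)·0.724^5·0.276^1 = 0.329422
C(6,6)·0.724^6·0.276^0 = 0.144023
Sum = 0.4734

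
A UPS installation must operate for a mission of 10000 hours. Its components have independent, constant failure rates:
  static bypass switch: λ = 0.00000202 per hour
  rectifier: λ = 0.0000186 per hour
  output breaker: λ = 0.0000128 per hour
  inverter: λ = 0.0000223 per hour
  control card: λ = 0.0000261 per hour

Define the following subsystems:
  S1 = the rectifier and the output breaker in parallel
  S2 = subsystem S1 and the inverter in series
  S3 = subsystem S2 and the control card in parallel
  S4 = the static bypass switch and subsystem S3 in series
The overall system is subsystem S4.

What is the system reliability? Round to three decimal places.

R(static bypass switch) = exp(−0.00000202 × 10000) = 0.98000
R(rectifier) = exp(−0.0000186 × 10000) = 0.83027
R(output breaker) = exp(−0.0000128 × 10000) = 0.87985
R(inverter) = exp(−0.0000223 × 10000) = 0.80011
R(control card) = exp(−0.0000261 × 10000) = 0.77028
Parallel (rectifier and output breaker): 1 − (1 − 0.83027)(1 − 0.87985) = 0.97961
Series ([0.97961] and inverter): 0.97961 × 0.80011 = 0.78380
Parallel ([0.78380] and control card): 1 − (1 − 0.78380)(1 − 0.77028) = 0.95033
Series (static bypass switch and [0.95033]): 0.98000 × 0.95033 = 0.931

0.931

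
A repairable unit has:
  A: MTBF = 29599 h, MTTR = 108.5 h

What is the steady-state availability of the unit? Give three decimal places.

A(A) = MTBF/(MTBF+MTTR) = 29599/(29599+108.5) = 0.996

0.996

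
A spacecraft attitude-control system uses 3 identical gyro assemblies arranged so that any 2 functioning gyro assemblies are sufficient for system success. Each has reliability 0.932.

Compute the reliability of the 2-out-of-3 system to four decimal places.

0.9868

R = Σ_{i=2}^{3} C(3,i) p^i (1−p)^{3−i} with p = 0.932
C(3,2)·0.932^2·0.068^1 = 0.177199
C(3,3)·0.932^3·0.068^0 = 0.809558
Sum = 0.9868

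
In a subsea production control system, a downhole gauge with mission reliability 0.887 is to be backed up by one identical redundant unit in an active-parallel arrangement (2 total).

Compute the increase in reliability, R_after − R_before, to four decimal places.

R_before = 0.887
R_after = 1 − (1 − 0.887)^2 = 0.9872
ΔR = 0.9872 − 0.887 = 0.1002

0.1002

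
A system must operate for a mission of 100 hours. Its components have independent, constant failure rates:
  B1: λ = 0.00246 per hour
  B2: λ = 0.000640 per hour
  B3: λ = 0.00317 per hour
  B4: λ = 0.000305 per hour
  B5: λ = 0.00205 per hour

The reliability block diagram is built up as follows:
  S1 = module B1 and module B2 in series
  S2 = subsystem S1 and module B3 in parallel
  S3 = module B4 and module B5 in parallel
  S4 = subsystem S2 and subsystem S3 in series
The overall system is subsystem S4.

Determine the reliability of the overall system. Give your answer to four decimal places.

0.9224

R(B1) = exp(−0.00246 × 100) = 0.781922
R(B2) = exp(−0.000640 × 100) = 0.938005
R(B3) = exp(−0.00317 × 100) = 0.728331
R(B4) = exp(−0.000305 × 100) = 0.969960
R(B5) = exp(−0.00205 × 100) = 0.814647
Series (B1 and B2): 0.781922 × 0.938005 = 0.733447
Parallel ([0.733447] and B3): 1 − (1 − 0.733447)(1 − 0.728331) = 0.927586
Parallel (B4 and B5): 1 − (1 − 0.969960)(1 − 0.814647) = 0.994432
Series ([0.927586] and [0.994432]): 0.927586 × 0.994432 = 0.9224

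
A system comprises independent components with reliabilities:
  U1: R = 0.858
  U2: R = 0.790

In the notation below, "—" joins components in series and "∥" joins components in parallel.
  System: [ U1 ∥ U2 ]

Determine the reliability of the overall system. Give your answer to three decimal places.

Parallel (U1 and U2): 1 − (1 − 0.85800)(1 − 0.79000) = 0.970

0.970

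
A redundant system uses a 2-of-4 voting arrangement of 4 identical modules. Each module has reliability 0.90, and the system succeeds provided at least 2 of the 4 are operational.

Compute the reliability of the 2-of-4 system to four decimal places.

0.9963

R = Σ_{i=2}^{4} C(4,i) p^i (1−p)^{4−i} with p = 0.90
C(4,2)·0.90^2·0.10^2 = 0.048600
C(4,3)·0.90^3·0.10^1 = 0.291600
C(4,4)·0.90^4·0.10^0 = 0.656100
Sum = 0.9963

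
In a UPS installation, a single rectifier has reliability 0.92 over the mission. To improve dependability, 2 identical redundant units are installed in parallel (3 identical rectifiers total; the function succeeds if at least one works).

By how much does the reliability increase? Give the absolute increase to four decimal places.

0.0795

R_before = 0.92
R_after = 1 − (1 − 0.92)^3 = 0.9995
ΔR = 0.9995 − 0.92 = 0.0795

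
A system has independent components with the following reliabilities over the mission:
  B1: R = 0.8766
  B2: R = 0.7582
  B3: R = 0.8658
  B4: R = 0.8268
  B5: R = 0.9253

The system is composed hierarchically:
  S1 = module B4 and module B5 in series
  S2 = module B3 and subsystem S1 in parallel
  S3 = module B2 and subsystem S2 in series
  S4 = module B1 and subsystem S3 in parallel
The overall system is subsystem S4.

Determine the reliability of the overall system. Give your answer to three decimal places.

Series (B4 and B5): 0.82680 × 0.92530 = 0.76504
Parallel (B3 and [0.76504]): 1 − (1 − 0.86580)(1 − 0.76504) = 0.96847
Series (B2 and [0.96847]): 0.75820 × 0.96847 = 0.73429
Parallel (B1 and [0.73429]): 1 − (1 − 0.87660)(1 − 0.73429) = 0.967

0.967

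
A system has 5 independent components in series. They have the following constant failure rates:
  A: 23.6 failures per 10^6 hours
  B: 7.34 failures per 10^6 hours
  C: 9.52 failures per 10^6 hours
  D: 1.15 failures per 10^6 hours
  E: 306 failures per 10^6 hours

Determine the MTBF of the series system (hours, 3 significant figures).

Series of exponential components: λ_sys = Σ λ_i
λ_sys = 0.0000236 + 0.00000734 + 0.00000952 + 0.00000115 + 0.000306 = 3.4761e-04 /h
MTBF = 1 / λ_sys = 2880 h

2880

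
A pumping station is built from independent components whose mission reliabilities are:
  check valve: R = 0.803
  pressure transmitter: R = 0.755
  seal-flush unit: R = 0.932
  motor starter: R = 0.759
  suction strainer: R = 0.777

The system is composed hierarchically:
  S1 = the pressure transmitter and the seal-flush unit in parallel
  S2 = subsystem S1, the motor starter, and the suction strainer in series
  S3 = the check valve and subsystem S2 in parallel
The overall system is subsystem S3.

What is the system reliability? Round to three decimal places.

Parallel (pressure transmitter and seal-flush unit): 1 − (1 − 0.75500)(1 − 0.93200) = 0.98334
Series ([0.98334], motor starter, and suction strainer): 0.98334 × 0.75900 × 0.77700 = 0.57992
Parallel (check valve and [0.57992]): 1 − (1 − 0.80300)(1 − 0.57992) = 0.917

0.917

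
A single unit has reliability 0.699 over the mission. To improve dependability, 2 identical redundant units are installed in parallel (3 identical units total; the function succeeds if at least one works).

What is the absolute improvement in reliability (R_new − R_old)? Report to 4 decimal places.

0.2737

R_before = 0.699
R_after = 1 − (1 − 0.699)^3 = 0.9727
ΔR = 0.9727 − 0.699 = 0.2737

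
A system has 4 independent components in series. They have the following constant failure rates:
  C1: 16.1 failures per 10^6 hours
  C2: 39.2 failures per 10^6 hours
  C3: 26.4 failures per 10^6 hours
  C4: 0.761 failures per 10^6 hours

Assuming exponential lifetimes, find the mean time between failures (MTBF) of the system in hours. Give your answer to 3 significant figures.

12100

Series of exponential components: λ_sys = Σ λ_i
λ_sys = 0.0000161 + 0.0000392 + 0.0000264 + 0.000000761 = 8.2461e-05 /h
MTBF = 1 / λ_sys = 12100 h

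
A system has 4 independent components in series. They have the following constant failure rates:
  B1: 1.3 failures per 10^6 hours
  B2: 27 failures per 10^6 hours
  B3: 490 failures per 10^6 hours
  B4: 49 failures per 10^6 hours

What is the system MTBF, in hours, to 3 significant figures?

1760

Series of exponential components: λ_sys = Σ λ_i
λ_sys = 0.0000013 + 0.000027 + 0.00049 + 0.000049 = 5.6730e-04 /h
MTBF = 1 / λ_sys = 1760 h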